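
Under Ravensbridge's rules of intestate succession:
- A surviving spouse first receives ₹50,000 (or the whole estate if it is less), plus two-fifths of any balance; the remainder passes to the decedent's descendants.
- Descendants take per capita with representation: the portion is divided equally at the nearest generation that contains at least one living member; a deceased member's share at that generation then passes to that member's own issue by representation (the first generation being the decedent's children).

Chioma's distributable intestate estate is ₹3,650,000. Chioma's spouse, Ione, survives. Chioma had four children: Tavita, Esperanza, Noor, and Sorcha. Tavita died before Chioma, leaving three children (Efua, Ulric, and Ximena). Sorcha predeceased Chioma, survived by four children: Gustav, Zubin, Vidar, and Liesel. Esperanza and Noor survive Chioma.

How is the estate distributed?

Ione: ₹1,490,000; Efua: ₹180,000; Ulric: ₹180,000; Ximena: ₹180,000; Esperanza: ₹540,000; Noor: ₹540,000; Gustav: ₹135,000; Zubin: ₹135,000; Vidar: ₹135,000; Liesel: ₹135,000

Ione first takes ₹50,000, leaving a balance of ₹3,600,000. Ione then takes two-fifths of the balance (₹1,440,000), for a total of ₹1,490,000. The remaining ₹2,160,000 passes to the descendants.
The descendants' portion (₹2,160,000) is divided into 4 shares of ₹540,000: Esperanza and Noor each take ₹540,000; Tavita's ₹540,000 share passes to Tavita's issue; Sorcha's ₹540,000 share passes to Sorcha's issue.
Tavita's share (₹540,000) is divided into 3 shares of ₹180,000: Efua, Ulric, and Ximena each take ₹180,000.
Sorcha's share (₹540,000) is divided into 4 shares of ₹135,000: Gustav, Zubin, Vidar, and Liesel each take ₹135,000.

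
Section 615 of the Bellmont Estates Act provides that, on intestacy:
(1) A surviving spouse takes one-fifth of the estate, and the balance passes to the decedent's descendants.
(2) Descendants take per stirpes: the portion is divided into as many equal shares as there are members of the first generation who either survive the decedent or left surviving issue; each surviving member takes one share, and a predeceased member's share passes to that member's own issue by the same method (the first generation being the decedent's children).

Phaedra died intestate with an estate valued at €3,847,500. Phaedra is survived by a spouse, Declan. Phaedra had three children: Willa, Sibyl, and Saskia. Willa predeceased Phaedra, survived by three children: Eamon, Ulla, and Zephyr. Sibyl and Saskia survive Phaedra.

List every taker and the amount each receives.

Declan takes one-fifth of €3,847,500 = €769,500. The remaining €3,078,000 passes to the descendants.
The descendants' portion (€3,078,000) is divided into 3 shares of €1,026,000: Sibyl and Saskia each take €1,026,000; Willa's €1,026,000 share passes to Willa's issue.
Willa's share (€1,026,000) is divided into 3 shares of €342,000: Eamon, Ulla, and Zephyr each take €342,000.

Declan: €769,500; Eamon: €342,000; Ulla: €342,000; Zephyr: €342,000; Sibyl: €1,026,000; Saskia: €1,026,000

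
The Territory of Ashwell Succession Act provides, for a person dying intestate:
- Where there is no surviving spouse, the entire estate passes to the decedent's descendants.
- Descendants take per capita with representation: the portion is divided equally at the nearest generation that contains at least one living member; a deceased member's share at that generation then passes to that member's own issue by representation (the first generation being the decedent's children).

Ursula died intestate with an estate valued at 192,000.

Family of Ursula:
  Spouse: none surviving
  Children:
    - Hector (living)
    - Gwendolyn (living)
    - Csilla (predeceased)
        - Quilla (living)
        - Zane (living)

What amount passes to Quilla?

Quilla receives 32,000.

The entire 192,000 passes to the descendants.
That amount (192,000) is divided into 3 shares of 64,000: Hector and Gwendolyn each take 64,000; Csilla's 64,000 share passes to Csilla's issue.
Csilla's share (64,000) is divided into 2 shares of 32,000: Quilla and Zane each take 32,000.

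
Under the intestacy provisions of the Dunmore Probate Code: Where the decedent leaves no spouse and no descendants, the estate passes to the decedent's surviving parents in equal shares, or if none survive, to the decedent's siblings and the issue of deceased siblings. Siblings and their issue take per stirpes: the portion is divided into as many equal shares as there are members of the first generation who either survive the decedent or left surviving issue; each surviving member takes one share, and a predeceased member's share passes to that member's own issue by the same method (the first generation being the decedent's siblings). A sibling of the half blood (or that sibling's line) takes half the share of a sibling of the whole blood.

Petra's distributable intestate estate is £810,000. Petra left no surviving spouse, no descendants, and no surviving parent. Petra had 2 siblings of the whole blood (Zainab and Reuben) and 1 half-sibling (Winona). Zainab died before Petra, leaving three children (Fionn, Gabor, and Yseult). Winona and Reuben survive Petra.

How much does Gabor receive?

The entire £810,000 passes to the siblings and their issue.
Counting each half-blood sibling's line as half a unit, there are 5/2 units in £810,000, so one unit is £324,000. Whole-blood lines (Zainab and Reuben) take £324,000 each; half-blood lines (Winona) take £162,000 each.
Zainab's share (£324,000) is divided into 3 shares of £108,000: Fionn, Gabor, and Yseult each take £108,000.

Gabor receives £108,000.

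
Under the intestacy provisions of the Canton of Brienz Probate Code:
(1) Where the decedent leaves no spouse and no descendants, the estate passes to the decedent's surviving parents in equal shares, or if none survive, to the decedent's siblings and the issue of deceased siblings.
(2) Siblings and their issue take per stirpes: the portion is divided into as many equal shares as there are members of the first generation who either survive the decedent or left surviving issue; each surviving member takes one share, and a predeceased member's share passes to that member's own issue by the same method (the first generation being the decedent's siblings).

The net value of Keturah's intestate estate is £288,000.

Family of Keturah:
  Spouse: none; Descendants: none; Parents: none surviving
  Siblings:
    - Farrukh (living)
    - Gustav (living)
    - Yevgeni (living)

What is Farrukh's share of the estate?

Farrukh receives £96,000.

The entire £288,000 passes to the siblings and their issue.
That amount (£288,000) is divided into 3 shares of £96,000: Farrukh, Gustav, and Yevgeni each take £96,000.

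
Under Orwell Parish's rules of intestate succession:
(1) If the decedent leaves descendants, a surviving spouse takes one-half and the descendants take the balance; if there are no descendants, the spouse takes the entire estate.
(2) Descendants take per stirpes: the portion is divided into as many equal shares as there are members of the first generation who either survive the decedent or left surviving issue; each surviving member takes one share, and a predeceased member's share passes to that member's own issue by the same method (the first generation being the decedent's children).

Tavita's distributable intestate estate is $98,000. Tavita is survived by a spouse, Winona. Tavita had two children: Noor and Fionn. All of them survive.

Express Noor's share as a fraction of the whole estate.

Winona takes one-half of $98,000 = $49,000. The remaining $49,000 passes to the descendants.
The descendants' portion ($49,000) is divided into 2 shares of $24,500: Noor and Fionn each take $24,500.

Noor receives 1/4 of the estate.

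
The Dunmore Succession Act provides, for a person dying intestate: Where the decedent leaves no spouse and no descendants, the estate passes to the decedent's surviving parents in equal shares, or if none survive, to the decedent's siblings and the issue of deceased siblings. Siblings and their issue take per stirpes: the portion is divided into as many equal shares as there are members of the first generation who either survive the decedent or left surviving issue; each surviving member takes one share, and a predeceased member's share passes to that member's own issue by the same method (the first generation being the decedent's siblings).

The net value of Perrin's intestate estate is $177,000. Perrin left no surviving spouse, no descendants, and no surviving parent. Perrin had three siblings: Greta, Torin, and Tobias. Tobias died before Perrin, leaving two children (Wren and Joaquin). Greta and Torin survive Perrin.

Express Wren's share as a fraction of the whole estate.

Wren receives 1/6 of the estate.

The entire $177,000 passes to the siblings and their issue.
That amount ($177,000) is divided into 3 shares of $59,000: Greta and Torin each take $59,000; Tobias's $59,000 share passes to Tobias's issue.
Tobias's share ($59,000) is divided into 2 shares of $29,500: Wren and Joaquin each take $29,500.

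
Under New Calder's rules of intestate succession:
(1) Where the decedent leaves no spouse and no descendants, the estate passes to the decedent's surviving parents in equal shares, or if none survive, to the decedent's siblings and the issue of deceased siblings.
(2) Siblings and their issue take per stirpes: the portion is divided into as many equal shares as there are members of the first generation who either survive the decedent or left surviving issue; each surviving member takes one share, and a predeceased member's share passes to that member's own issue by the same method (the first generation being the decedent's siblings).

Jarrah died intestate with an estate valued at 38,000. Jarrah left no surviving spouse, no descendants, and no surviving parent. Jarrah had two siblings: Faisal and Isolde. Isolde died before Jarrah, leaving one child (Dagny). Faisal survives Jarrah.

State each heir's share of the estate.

Faisal: 19,000; Dagny: 19,000

The entire 38,000 passes to the siblings and their issue.
That amount (38,000) is divided into 2 shares of 19,000: Faisal takes 19,000; Isolde's 19,000 share passes to Isolde's issue.
Isolde's share (19,000) passes entirely to Dagny.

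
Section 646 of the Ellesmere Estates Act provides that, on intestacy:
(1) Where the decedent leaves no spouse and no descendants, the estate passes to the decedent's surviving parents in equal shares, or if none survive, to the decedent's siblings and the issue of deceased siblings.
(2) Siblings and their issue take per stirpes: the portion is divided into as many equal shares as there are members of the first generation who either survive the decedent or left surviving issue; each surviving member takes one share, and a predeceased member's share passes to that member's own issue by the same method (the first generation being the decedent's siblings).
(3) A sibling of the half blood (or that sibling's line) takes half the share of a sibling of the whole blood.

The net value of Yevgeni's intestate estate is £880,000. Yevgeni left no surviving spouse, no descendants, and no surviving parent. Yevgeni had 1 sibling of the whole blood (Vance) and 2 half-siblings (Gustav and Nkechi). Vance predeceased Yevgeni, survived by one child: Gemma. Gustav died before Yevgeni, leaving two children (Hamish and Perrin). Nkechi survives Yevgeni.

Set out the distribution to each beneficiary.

Gemma: £440,000; Hamish: £110,000; Perrin: £110,000; Nkechi: £220,000

The entire £880,000 passes to the siblings and their issue.
Counting each half-blood sibling's line as half a unit, there are 2 units in £880,000, so one unit is £440,000. Whole-blood lines (Vance) take £440,000 each; half-blood lines (Gustav and Nkechi) take £220,000 each.
Vance's share (£440,000) passes entirely to Gemma.
Gustav's share (£220,000) is divided into 2 shares of £110,000: Hamish and Perrin each take £110,000.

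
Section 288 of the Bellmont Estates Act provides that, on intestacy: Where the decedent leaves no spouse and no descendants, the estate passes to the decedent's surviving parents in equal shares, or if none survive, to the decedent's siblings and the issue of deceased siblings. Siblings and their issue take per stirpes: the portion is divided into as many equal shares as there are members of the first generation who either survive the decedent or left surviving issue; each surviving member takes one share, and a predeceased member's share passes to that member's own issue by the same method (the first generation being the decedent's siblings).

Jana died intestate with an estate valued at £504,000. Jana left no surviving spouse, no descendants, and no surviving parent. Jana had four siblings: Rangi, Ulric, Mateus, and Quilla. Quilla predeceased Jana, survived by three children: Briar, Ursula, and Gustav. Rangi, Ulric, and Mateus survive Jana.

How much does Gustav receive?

Gustav receives £42,000.

The entire £504,000 passes to the siblings and their issue.
That amount (£504,000) is divided into 4 shares of £126,000: Rangi, Ulric, and Mateus each take £126,000; Quilla's £126,000 share passes to Quilla's issue.
Quilla's share (£126,000) is divided into 3 shares of £42,000: Briar, Ursula, and Gustav each take £42,000.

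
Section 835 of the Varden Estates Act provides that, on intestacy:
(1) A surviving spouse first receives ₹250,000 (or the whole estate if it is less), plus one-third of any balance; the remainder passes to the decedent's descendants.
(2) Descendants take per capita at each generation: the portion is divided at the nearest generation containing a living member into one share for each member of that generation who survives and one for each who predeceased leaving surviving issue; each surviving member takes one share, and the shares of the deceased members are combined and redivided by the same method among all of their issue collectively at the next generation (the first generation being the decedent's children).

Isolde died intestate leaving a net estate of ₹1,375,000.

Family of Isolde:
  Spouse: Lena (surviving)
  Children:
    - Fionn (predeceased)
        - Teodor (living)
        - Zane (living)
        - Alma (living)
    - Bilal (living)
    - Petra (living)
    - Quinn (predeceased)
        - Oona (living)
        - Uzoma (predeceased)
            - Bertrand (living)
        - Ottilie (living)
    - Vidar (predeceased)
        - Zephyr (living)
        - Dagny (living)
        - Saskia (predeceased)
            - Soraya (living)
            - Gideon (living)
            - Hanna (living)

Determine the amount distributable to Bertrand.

Lena first takes ₹250,000, leaving a balance of ₹1,125,000. Lena then takes one-third of the balance (₹375,000), for a total of ₹625,000. The remaining ₹750,000 passes to the descendants.
The descendants' portion (₹750,000) is divided at the children's generation into 5 shares of ₹150,000. Bilal and Petra each take ₹150,000. The 3 shares of the deceased (Fionn, Quinn, and Vidar) are combined into a pool of ₹450,000.
That pool (₹450,000) is divided at the grandchildren's generation into 9 shares of ₹50,000. Teodor, Zane, Alma, Oona, Ottilie, Zephyr, and Dagny each take ₹50,000. The 2 shares of the deceased (Uzoma and Saskia) are combined into a pool of ₹100,000.
That pool (₹100,000) is divided at the great-grandchildren's generation equally among Bertrand, Soraya, Gideon, and Hanna: ₹25,000 each.

Bertrand receives ₹25,000.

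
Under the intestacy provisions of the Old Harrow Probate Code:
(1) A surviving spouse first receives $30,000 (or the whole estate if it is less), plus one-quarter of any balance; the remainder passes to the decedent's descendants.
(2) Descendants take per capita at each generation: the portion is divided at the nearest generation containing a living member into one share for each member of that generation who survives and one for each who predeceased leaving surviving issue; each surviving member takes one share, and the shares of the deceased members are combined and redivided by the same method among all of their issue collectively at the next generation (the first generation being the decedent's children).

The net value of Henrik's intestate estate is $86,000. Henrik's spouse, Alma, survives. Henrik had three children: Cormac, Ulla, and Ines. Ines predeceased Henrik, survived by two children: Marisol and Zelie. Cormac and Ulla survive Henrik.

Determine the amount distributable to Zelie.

Zelie receives $7,000.

Alma first takes $30,000, leaving a balance of $56,000. Alma then takes one-quarter of the balance ($14,000), for a total of $44,000. The remaining $42,000 passes to the descendants.
The descendants' portion ($42,000) is divided at the children's generation into 3 shares of $14,000. Cormac and Ulla each take $14,000. The remaining share for the deceased Ines ($14,000) is carried to the next generation.
That pool ($14,000) is divided at the grandchildren's generation equally among Marisol and Zelie: $7,000 each.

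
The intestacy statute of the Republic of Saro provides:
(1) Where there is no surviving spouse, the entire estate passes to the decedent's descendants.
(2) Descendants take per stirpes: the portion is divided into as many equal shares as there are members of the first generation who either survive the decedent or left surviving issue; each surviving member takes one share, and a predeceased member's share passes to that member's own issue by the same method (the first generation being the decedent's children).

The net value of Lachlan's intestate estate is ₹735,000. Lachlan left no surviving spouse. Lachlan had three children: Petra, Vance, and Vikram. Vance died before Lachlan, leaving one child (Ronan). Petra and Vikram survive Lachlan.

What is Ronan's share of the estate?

Ronan receives ₹245,000.

The entire ₹735,000 passes to the descendants.
That amount (₹735,000) is divided into 3 shares of ₹245,000: Petra and Vikram each take ₹245,000; Vance's ₹245,000 share passes to Vance's issue.
Vance's share (₹245,000) passes entirely to Ronan.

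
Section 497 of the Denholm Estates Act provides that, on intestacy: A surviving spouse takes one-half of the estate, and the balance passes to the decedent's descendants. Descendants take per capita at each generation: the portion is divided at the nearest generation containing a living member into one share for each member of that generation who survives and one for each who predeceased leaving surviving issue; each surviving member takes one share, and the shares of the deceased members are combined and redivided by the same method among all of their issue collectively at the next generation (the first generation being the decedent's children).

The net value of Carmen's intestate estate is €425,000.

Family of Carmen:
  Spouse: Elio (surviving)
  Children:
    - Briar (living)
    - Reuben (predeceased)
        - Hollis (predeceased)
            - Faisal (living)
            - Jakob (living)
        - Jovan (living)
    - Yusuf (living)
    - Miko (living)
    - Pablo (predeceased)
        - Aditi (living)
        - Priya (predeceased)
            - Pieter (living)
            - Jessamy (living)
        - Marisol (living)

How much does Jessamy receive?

Jessamy receives €8,500.

Elio takes one-half of €425,000 = €212,500. The remaining €212,500 passes to the descendants.
The descendants' portion (€212,500) is divided at the children's generation into 5 shares of €42,500. Briar, Yusuf, and Miko each take €42,500. The 2 shares of the deceased (Reuben and Pablo) are combined into a pool of €85,000.
That pool (€85,000) is divided at the grandchildren's generation into 5 shares of €17,000. Jovan, Aditi, and Marisol each take €17,000. The 2 shares of the deceased (Hollis and Priya) are combined into a pool of €34,000.
That pool (€34,000) is divided at the great-grandchildren's generation equally among Faisal, Jakob, Pieter, and Jessamy: €8,500 each.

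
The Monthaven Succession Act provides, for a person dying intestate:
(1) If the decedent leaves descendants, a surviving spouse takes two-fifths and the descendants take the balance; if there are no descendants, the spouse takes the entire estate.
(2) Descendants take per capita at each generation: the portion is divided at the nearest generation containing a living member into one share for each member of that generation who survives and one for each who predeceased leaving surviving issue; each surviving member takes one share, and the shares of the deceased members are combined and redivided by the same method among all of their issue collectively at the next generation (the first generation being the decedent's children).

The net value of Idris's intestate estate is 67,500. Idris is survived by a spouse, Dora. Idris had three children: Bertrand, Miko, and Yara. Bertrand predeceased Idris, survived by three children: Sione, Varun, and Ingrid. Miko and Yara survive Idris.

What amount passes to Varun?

Dora takes two-fifths of 67,500 = 27,000. The remaining 40,500 passes to the descendants.
The descendants' portion (40,500) is divided at the children's generation into 3 shares of 13,500. Miko and Yara each take 13,500. The remaining share for the deceased Bertrand (13,500) is carried to the next generation.
That pool (13,500) is divided at the grandchildren's generation equally among Sione, Varun, and Ingrid: 4,500 each.

Varun receives 4,500.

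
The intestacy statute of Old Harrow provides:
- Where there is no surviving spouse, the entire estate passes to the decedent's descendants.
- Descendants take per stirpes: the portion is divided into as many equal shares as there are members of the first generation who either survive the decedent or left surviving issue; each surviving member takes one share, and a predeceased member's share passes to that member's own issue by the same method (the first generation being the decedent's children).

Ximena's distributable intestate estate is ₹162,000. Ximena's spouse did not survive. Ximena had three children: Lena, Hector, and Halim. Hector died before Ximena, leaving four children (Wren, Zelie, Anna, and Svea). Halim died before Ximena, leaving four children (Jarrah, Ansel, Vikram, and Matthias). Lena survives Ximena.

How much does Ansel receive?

The entire ₹162,000 passes to the descendants.
That amount (₹162,000) is divided into 3 shares of ₹54,000: Lena takes ₹54,000; Hector's ₹54,000 share passes to Hector's issue; Halim's ₹54,000 share passes to Halim's issue.
Hector's share (₹54,000) is divided into 4 shares of ₹13,500: Wren, Zelie, Anna, and Svea each take ₹13,500.
Halim's share (₹54,000) is divided into 4 shares of ₹13,500: Jarrah, Ansel, Vikram, and Matthias each take ₹13,500.

Ansel receives ₹13,500.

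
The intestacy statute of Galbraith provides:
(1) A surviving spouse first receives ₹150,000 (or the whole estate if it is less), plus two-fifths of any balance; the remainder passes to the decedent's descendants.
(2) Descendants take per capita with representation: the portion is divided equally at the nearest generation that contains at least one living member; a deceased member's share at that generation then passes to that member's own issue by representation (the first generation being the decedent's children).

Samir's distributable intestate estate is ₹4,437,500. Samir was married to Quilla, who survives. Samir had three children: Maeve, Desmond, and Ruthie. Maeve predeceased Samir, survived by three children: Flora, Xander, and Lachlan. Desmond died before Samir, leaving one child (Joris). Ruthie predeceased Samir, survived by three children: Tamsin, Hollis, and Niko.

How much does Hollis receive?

Quilla first takes ₹150,000, leaving a balance of ₹4,287,500. Quilla then takes two-fifths of the balance (₹1,715,000), for a total of ₹1,865,000. The remaining ₹2,572,500 passes to the descendants.
No child survives, so the initial division is made at the grandchildren's generation.
The descendants' portion (₹2,572,500) is divided into 7 shares of ₹367,500: Flora, Xander, Lachlan, Joris, Tamsin, Hollis, and Niko each take ₹367,500.

Hollis receives ₹367,500.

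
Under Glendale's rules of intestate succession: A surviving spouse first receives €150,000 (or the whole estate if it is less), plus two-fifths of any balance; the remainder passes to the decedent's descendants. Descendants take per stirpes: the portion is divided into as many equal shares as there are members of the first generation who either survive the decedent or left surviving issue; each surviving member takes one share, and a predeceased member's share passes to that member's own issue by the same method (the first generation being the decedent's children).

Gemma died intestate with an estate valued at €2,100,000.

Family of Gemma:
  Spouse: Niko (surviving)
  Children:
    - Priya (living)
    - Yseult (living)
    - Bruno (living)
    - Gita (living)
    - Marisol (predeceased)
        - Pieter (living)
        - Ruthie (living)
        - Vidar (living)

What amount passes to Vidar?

Vidar receives €78,000.

Niko first takes €150,000, leaving a balance of €1,950,000. Niko then takes two-fifths of the balance (€780,000), for a total of €930,000. The remaining €1,170,000 passes to the descendants.
The descendants' portion (€1,170,000) is divided into 5 shares of €234,000: Priya, Yseult, Bruno, and Gita each take €234,000; Marisol's €234,000 share passes to Marisol's issue.
Marisol's share (€234,000) is divided into 3 shares of €78,000: Pieter, Ruthie, and Vidar each take €78,000.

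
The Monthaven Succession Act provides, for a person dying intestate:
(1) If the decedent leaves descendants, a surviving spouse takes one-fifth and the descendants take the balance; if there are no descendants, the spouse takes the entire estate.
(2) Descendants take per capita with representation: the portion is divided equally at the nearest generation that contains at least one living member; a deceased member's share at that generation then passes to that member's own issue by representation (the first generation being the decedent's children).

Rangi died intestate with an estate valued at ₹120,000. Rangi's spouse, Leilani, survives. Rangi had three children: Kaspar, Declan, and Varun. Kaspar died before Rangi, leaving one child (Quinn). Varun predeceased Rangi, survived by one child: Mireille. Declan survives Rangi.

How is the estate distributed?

Leilani takes one-fifth of ₹120,000 = ₹24,000. The remaining ₹96,000 passes to the descendants.
The descendants' portion (₹96,000) is divided into 3 shares of ₹32,000: Declan takes ₹32,000; Kaspar's ₹32,000 share passes to Kaspar's issue; Varun's ₹32,000 share passes to Varun's issue.
Kaspar's share (₹32,000) passes entirely to Quinn.
Varun's share (₹32,000) passes entirely to Mireille.

Leilani: ₹24,000; Quinn: ₹32,000; Declan: ₹32,000; Mireille: ₹32,000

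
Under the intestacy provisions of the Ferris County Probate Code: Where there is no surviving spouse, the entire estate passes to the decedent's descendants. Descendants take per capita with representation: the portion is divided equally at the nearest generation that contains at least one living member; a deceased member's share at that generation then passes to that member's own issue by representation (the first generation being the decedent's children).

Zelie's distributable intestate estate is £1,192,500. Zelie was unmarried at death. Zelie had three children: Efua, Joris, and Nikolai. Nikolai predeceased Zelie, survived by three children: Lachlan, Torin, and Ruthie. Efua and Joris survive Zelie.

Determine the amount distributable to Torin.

Torin receives £132,500.

The entire £1,192,500 passes to the descendants.
That amount (£1,192,500) is divided into 3 shares of £397,500: Efua and Joris each take £397,500; Nikolai's £397,500 share passes to Nikolai's issue.
Nikolai's share (£397,500) is divided into 3 shares of £132,500: Lachlan, Torin, and Ruthie each take £132,500.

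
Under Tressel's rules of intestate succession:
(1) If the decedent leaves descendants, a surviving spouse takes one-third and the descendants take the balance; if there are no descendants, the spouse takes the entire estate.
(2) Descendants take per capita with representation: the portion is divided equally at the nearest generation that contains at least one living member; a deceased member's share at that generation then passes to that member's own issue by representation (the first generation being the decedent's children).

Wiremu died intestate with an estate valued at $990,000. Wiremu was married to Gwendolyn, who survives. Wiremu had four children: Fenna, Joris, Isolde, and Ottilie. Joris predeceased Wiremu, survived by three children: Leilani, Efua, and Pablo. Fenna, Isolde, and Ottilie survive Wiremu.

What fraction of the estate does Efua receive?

Efua receives 1/18 of the estate.

Gwendolyn takes one-third of $990,000 = $330,000. The remaining $660,000 passes to the descendants.
The descendants' portion ($660,000) is divided into 4 shares of $165,000: Fenna, Isolde, and Ottilie each take $165,000; Joris's $165,000 share passes to Joris's issue.
Joris's share ($165,000) is divided into 3 shares of $55,000: Leilani, Efua, and Pablo each take $55,000.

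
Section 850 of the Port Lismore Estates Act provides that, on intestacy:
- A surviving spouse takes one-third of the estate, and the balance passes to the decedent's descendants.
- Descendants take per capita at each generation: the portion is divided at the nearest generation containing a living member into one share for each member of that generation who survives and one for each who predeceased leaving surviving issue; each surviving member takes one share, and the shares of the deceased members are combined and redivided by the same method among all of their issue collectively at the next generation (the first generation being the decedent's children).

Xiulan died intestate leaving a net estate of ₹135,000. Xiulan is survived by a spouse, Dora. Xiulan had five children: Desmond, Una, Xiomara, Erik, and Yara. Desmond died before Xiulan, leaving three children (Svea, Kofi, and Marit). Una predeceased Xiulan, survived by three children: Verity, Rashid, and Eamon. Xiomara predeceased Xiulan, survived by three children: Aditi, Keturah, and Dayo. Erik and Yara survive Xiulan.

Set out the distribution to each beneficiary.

Dora: ₹45,000; Svea: ₹6,000; Kofi: ₹6,000; Marit: ₹6,000; Verity: ₹6,000; Rashid: ₹6,000; Eamon: ₹6,000; Aditi: ₹6,000; Keturah: ₹6,000; Dayo: ₹6,000; Erik: ₹18,000; Yara: ₹18,000

Dora takes one-third of ₹135,000 = ₹45,000. The remaining ₹90,000 passes to the descendants.
The descendants' portion (₹90,000) is divided at the children's generation into 5 shares of ₹18,000. Erik and Yara each take ₹18,000. The 3 shares of the deceased (Desmond, Una, and Xiomara) are combined into a pool of ₹54,000.
That pool (₹54,000) is divided at the grandchildren's generation equally among Svea, Kofi, Marit, Verity, Rashid, Eamon, Aditi, Keturah, and Dayo: ₹6,000 each.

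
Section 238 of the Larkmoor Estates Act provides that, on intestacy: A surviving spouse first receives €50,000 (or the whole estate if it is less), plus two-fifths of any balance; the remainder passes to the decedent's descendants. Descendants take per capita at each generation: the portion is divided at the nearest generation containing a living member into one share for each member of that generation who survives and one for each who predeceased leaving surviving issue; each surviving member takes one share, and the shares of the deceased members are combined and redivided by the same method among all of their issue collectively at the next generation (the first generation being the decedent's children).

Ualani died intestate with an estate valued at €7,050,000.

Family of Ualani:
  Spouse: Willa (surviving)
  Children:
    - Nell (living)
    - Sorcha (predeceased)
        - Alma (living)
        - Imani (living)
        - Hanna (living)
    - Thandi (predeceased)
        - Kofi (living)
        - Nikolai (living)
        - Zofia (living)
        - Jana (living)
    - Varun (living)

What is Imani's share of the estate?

Willa first takes €50,000, leaving a balance of €7,000,000. Willa then takes two-fifths of the balance (€2,800,000), for a total of €2,850,000. The remaining €4,200,000 passes to the descendants.
The descendants' portion (€4,200,000) is divided at the children's generation into 4 shares of €1,050,000. Nell and Varun each take €1,050,000. The 2 shares of the deceased (Sorcha and Thandi) are combined into a pool of €2,100,000.
That pool (€2,100,000) is divided at the grandchildren's generation equally among Alma, Imani, Hanna, Kofi, Nikolai, Zofia, and Jana: €300,000 each.

Imani receives €300,000.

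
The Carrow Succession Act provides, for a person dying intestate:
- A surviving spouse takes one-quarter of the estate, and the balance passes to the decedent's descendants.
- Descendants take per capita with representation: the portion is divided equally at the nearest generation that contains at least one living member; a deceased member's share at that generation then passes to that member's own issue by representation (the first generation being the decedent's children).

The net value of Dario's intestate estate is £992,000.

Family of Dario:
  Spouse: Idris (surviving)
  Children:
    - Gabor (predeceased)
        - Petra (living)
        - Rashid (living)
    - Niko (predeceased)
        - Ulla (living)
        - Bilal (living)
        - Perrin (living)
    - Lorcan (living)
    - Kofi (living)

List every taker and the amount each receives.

Idris: £248,000; Petra: £93,000; Rashid: £93,000; Ulla: £62,000; Bilal: £62,000; Perrin: £62,000; Lorcan: £186,000; Kofi: £186,000

Idris takes one-quarter of £992,000 = £248,000. The remaining £744,000 passes to the descendants.
The descendants' portion (£744,000) is divided into 4 shares of £186,000: Lorcan and Kofi each take £186,000; Gabor's £186,000 share passes to Gabor's issue; Niko's £186,000 share passes to Niko's issue.
Gabor's share (£186,000) is divided into 2 shares of £93,000: Petra and Rashid each take £93,000.
Niko's share (£186,000) is divided into 3 shares of £62,000: Ulla, Bilal, and Perrin each take £62,000.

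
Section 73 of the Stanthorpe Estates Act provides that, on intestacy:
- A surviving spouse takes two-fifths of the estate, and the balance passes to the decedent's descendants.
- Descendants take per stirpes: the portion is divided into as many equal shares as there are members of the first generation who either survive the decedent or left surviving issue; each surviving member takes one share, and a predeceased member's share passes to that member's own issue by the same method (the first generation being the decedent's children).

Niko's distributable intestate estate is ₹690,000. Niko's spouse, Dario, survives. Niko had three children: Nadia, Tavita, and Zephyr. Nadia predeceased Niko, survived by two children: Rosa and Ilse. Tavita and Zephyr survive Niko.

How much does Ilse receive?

Dario takes two-fifths of ₹690,000 = ₹276,000. The remaining ₹414,000 passes to the descendants.
The descendants' portion (₹414,000) is divided into 3 shares of ₹138,000: Tavita and Zephyr each take ₹138,000; Nadia's ₹138,000 share passes to Nadia's issue.
Nadia's share (₹138,000) is divided into 2 shares of ₹69,000: Rosa and Ilse each take ₹69,000.

Ilse receives ₹69,000.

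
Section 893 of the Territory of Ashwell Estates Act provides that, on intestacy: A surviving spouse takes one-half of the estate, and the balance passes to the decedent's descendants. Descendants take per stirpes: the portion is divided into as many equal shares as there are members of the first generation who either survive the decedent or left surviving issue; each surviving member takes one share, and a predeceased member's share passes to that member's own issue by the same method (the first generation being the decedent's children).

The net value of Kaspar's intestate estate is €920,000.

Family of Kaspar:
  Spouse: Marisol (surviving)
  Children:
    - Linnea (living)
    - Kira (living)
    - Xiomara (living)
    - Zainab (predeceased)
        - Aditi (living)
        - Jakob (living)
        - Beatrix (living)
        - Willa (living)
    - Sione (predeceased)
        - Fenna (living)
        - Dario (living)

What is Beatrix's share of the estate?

Marisol takes one-half of €920,000 = €460,000. The remaining €460,000 passes to the descendants.
The descendants' portion (€460,000) is divided into 5 shares of €92,000: Linnea, Kira, and Xiomara each take €92,000; Zainab's €92,000 share passes to Zainab's issue; Sione's €92,000 share passes to Sione's issue.
Zainab's share (€92,000) is divided into 4 shares of €23,000: Aditi, Jakob, Beatrix, and Willa each take €23,000.
Sione's share (€92,000) is divided into 2 shares of €46,000: Fenna and Dario each take €46,000.

Beatrix receives €23,000.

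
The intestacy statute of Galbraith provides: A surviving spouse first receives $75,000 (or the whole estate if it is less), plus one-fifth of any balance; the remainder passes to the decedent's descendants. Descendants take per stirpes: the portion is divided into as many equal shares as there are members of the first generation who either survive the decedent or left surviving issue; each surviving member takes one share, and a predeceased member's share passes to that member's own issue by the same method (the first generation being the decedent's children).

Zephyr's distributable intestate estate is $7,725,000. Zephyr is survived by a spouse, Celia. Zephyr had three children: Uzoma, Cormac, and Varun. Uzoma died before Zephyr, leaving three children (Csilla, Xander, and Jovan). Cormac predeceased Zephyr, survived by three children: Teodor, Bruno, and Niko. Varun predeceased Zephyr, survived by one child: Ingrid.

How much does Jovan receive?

Jovan receives $680,000.

Celia first takes $75,000, leaving a balance of $7,650,000. Celia then takes one-fifth of the balance ($1,530,000), for a total of $1,605,000. The remaining $6,120,000 passes to the descendants.
The descendants' portion ($6,120,000) is divided into 3 shares of $2,040,000: Uzoma's $2,040,000 share passes to Uzoma's issue; Cormac's $2,040,000 share passes to Cormac's issue; Varun's $2,040,000 share passes to Varun's issue.
Uzoma's share ($2,040,000) is divided into 3 shares of $680,000: Csilla, Xander, and Jovan each take $680,000.
Cormac's share ($2,040,000) is divided into 3 shares of $680,000: Teodor, Bruno, and Niko each take $680,000.
Varun's share ($2,040,000) passes entirely to Ingrid.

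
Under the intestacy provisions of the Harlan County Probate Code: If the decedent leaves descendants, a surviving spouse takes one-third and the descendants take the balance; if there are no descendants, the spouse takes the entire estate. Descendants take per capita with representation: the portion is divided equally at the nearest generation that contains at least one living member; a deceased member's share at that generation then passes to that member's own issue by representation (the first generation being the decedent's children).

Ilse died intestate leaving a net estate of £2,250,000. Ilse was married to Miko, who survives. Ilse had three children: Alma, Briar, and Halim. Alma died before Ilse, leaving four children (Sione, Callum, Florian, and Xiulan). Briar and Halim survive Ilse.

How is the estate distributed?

Miko takes one-third of £2,250,000 = £750,000. The remaining £1,500,000 passes to the descendants.
The descendants' portion (£1,500,000) is divided into 3 shares of £500,000: Briar and Halim each take £500,000; Alma's £500,000 share passes to Alma's issue.
Alma's share (£500,000) is divided into 4 shares of £125,000: Sione, Callum, Florian, and Xiulan each take £125,000.

Miko: £750,000; Sione: £125,000; Callum: £125,000; Florian: £125,000; Xiulan: £125,000; Briar: £500,000; Halim: £500,000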